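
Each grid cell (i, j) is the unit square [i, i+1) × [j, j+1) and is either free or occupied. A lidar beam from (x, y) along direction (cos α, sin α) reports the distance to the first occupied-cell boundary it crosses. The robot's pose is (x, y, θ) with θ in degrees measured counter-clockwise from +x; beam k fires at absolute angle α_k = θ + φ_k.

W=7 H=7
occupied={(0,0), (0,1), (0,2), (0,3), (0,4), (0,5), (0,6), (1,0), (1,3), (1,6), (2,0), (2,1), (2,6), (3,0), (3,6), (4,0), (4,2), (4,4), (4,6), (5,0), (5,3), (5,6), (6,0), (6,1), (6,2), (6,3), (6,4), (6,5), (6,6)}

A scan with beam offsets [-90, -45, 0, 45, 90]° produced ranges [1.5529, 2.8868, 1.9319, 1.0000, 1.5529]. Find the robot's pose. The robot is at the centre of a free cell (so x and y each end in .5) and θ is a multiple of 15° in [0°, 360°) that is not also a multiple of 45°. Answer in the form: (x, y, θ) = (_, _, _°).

Candidates: 20 free-cell centres × 16 headings = 320 poses. Raycast each; keep the one whose scan matches to 4 dp.
  (3.5, 2.5, 165°): beam 1 = 1.9319 ≠ 1.5529 ✗
  (1.5, 4.5, 150°): beam 1 = 1.7321 ≠ 1.5529 ✗
  (5.5, 1.5, 345°): beam 1 = 0.5176 ≠ 1.5529 ✗
  (1.5, 2.5, 255°): beam 1 = 0.5176 ≠ 1.5529 ✗
  …
  (3.5, 3.5, 255°): r_1=1.5529, r_2=2.8868, r_3=1.9319, r_4=1.0000, r_5=1.5529 — all match ✓
Only this pose fits every beam.

(x, y, θ) = (3.5, 3.5, 255°)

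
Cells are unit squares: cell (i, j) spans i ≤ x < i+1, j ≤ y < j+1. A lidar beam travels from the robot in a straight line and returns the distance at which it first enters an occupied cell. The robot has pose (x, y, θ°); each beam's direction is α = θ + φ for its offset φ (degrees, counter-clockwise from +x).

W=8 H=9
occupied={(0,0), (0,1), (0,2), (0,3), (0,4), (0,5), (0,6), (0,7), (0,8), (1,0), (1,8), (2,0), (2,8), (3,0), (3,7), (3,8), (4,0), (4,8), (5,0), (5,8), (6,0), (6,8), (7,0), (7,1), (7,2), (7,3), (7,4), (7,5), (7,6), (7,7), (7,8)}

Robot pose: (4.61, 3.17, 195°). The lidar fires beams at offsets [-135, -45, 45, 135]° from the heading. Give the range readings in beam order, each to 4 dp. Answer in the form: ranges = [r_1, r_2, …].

ranges = [4.7800, 4.1685, 2.5057, 2.7597]

beam 1: φ=-135°, α=60°
  cosα=0.5000 sinα=0.8660 | (4,3) | tMaxX 0.7800 tMaxY 0.9584 | tΔX 2.0000 tΔY 1.1547
    t=0.7800 [x] (5,3)
    t=0.9584 [y] (5,4)
    t=2.1131 [y] (5,5)
    t=2.7800 [x] (6,5)
    t=3.2678 [y] (6,6)
    t=4.4225 [y] (6,7)
    t=4.7800 [x] (7,7) — stop
  → r_1 = 4.7800
beam 2: φ=-45°, α=150°
  cosα=-0.8660 sinα=0.5000 | (4,3) | tMaxX 0.7044 tMaxY 1.6600 | tΔX 1.1547 tΔY 2.0000
    t=0.7044 [x] (3,3)
    t=1.6600 [y] (3,4)
    t=1.8591 [x] (2,4)
    t=3.0138 [x] (1,4)
    t=3.6600 [y] (1,5)
    t=4.1685 [x] (0,5) — stop
  → r_2 = 4.1685
beam 3: φ=45°, α=240°
  cosα=-0.5000 sinα=-0.8660 | (4,3) | tMaxX 1.2200 tMaxY 0.1963 | tΔX 2.0000 tΔY 1.1547
    t=0.1963 [y] (4,2)
    t=1.2200 [x] (3,2)
    t=1.3510 [y] (3,1)
    t=2.5057 [y] (3,0) — stop
  → r_3 = 2.5057
beam 4: φ=135°, α=330°
  cosα=0.8660 sinα=-0.5000 | (4,3) | tMaxX 0.4503 tMaxY 0.3400 | tΔX 1.1547 tΔY 2.0000
    t=0.3400 [y] (4,2)
    t=0.4503 [x] (5,2)
    t=1.6050 [x] (6,2)
    t=2.3400 [y] (6,1)
    t=2.7597 [x] (7,1) — stop
  → r_4 = 2.7597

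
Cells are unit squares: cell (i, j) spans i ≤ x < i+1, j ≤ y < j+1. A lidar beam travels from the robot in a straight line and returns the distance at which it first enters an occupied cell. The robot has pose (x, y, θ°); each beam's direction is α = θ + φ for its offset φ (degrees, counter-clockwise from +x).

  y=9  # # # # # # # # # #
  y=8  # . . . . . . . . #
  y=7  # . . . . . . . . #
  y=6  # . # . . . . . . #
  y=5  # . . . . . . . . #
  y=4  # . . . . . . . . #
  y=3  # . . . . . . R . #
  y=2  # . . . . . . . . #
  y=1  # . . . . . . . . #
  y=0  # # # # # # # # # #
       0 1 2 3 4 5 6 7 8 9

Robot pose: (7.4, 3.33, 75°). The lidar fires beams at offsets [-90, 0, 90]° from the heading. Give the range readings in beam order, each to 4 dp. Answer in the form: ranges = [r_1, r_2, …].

ranges = [1.6564, 5.8700, 6.6258]

beam 1: φ=-90°, α=345°
  dir = (cos 345°, sin 345°) = (0.9659, -0.2588); from cell (7,3)
  next x-line at t=0.6212, next y-line at t=1.2750; Δt_x=1.0353, Δt_y=3.8637
    x: enter (8,3) at t=0.6212
    y: enter (8,2) at t=1.2750
    x: enter (9,2) at t=1.6564 ← occupied
  → r_1 = 1.6564
beam 2: φ=0°, α=75°
  dir = (cos 75°, sin 75°) = (0.2588, 0.9659); from cell (7,3)
  next x-line at t=2.3182, next y-line at t=0.6936; Δt_x=3.8637, Δt_y=1.0353
    y: enter (7,4) at t=0.6936
    y: enter (7,5) at t=1.7289
    x: enter (8,5) at t=2.3182
    y: enter (8,6) at t=2.7642
    y: enter (8,7) at t=3.7995
    y: enter (8,8) at t=4.8347
    y: enter (8,9) at t=5.8700 ← occupied
  → r_2 = 5.8700
beam 3: φ=90°, α=165°
  dir = (cos 165°, sin 165°) = (-0.9659, 0.2588); from cell (7,3)
  next x-line at t=0.4141, next y-line at t=2.5887; Δt_x=1.0353, Δt_y=3.8637
    x: enter (6,3) at t=0.4141
    x: enter (5,3) at t=1.4494
    x: enter (4,3) at t=2.4847
    y: enter (4,4) at t=2.5887
    x: enter (3,4) at t=3.5199
    x: enter (2,4) at t=4.5552
    x: enter (1,4) at t=5.5905
    y: enter (1,5) at t=6.4524
    x: enter (0,5) at t=6.6258 ← occupied
  → r_3 = 6.6258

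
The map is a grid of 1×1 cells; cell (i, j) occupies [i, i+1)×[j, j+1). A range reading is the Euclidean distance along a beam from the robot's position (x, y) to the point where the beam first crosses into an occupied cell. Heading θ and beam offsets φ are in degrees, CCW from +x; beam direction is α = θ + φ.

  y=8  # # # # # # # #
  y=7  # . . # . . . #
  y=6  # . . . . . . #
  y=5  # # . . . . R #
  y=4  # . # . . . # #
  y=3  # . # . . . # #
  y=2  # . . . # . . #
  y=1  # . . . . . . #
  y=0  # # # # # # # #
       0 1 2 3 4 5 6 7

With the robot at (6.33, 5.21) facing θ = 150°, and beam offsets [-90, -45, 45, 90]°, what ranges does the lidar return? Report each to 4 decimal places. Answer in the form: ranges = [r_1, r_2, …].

beam 1: φ=-90°, α=60°
  direction (0.5000, 0.8660); cell (6,5); t to first gridline: x 1.3400, y 0.9122 (then +2.0000 / +1.1547)
    (6,6) via y @ 0.9122
    (7,6) via x @ 1.3400  # hit
  → r_1 = 1.3400
beam 2: φ=-45°, α=105°
  direction (-0.2588, 0.9659); cell (6,5); t to first gridline: x 1.2750, y 0.8179 (then +3.8637 / +1.0353)
    (6,6) via y @ 0.8179
    (5,6) via x @ 1.2750
    (5,7) via y @ 1.8531
    (5,8) via y @ 2.8884  # hit
  → r_2 = 2.8884
beam 3: φ=45°, α=195°
  direction (-0.9659, -0.2588); cell (6,5); t to first gridline: x 0.3416, y 0.8114 (then +1.0353 / +3.8637)
    (5,5) via x @ 0.3416
    (5,4) via y @ 0.8114
    (4,4) via x @ 1.3769
    (3,4) via x @ 2.4122
    (2,4) via x @ 3.4475  # hit
  → r_3 = 3.4475
beam 4: φ=90°, α=240°
  direction (-0.5000, -0.8660); cell (6,5); t to first gridline: x 0.6600, y 0.2425 (then +2.0000 / +1.1547)
    (6,4) via y @ 0.2425  # hit
  → r_4 = 0.2425

ranges = [1.3400, 2.8884, 3.4475, 0.2425]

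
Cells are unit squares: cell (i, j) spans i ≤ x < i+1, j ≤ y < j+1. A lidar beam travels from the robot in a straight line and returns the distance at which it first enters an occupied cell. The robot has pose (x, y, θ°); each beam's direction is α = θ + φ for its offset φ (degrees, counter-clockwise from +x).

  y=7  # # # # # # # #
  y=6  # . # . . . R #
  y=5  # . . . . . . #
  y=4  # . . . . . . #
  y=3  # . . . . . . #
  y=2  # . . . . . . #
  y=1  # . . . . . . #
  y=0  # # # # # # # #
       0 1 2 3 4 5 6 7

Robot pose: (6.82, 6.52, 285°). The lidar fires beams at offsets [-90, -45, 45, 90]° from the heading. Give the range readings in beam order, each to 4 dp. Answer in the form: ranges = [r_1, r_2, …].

ranges = [6.0253, 6.3739, 0.2078, 0.1863]

beam 1: φ=-90°, α=195°
  direction (-0.9659, -0.2588); cell (6,6); t to first gridline: x 0.8489, y 2.0091 (then +1.0353 / +3.8637)
    (5,6) via x @ 0.8489
    (4,6) via x @ 1.8842
    (4,5) via y @ 2.0091
    (3,5) via x @ 2.9195
    (2,5) via x @ 3.9548
    (1,5) via x @ 4.9900
    (1,4) via y @ 5.8728
    (0,4) via x @ 6.0253  # hit
  → r_1 = 6.0253
beam 2: φ=-45°, α=240°
  direction (-0.5000, -0.8660); cell (6,6); t to first gridline: x 1.6400, y 0.6004 (then +2.0000 / +1.1547)
    (6,5) via y @ 0.6004
    (5,5) via x @ 1.6400
    (5,4) via y @ 1.7551
    (5,3) via y @ 2.9098
    (4,3) via x @ 3.6400
    (4,2) via y @ 4.0645
    (4,1) via y @ 5.2192
    (3,1) via x @ 5.6400
    (3,0) via y @ 6.3739  # hit
  → r_2 = 6.3739
beam 3: φ=45°, α=330°
  direction (0.8660, -0.5000); cell (6,6); t to first gridline: x 0.2078, y 1.0400 (then +1.1547 / +2.0000)
    (7,6) via x @ 0.2078  # hit
  → r_3 = 0.2078
beam 4: φ=90°, α=15°
  direction (0.9659, 0.2588); cell (6,6); t to first gridline: x 0.1863, y 1.8546 (then +1.0353 / +3.8637)
    (7,6) via x @ 0.1863  # hit
  → r_4 = 0.1863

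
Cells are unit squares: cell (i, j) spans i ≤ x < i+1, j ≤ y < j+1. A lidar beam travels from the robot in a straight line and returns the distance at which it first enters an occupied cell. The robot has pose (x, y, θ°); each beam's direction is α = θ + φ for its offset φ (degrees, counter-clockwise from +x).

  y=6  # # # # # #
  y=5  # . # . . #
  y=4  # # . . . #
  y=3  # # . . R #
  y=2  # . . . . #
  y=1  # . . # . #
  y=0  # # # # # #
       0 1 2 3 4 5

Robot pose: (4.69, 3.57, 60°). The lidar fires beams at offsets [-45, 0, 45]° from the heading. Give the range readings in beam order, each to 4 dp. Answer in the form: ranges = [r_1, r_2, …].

beam 1: φ=-45°, α=15°
  dir = (cos 15°, sin 15°) = (0.9659, 0.2588); from cell (4,3)
  next x-line at t=0.3209, next y-line at t=1.6614; Δt_x=1.0353, Δt_y=3.8637
    x: enter (5,3) at t=0.3209 ← occupied
  → r_1 = 0.3209
beam 2: φ=0°, α=60°
  dir = (cos 60°, sin 60°) = (0.5000, 0.8660); from cell (4,3)
  next x-line at t=0.6200, next y-line at t=0.4965; Δt_x=2.0000, Δt_y=1.1547
    y: enter (4,4) at t=0.4965
    x: enter (5,4) at t=0.6200 ← occupied
  → r_2 = 0.6200
beam 3: φ=45°, α=105°
  dir = (cos 105°, sin 105°) = (-0.2588, 0.9659); from cell (4,3)
  next x-line at t=2.6660, next y-line at t=0.4452; Δt_x=3.8637, Δt_y=1.0353
    y: enter (4,4) at t=0.4452
    y: enter (4,5) at t=1.4804
    y: enter (4,6) at t=2.5157 ← occupied
  → r_3 = 2.5157

ranges = [0.3209, 0.6200, 2.5157]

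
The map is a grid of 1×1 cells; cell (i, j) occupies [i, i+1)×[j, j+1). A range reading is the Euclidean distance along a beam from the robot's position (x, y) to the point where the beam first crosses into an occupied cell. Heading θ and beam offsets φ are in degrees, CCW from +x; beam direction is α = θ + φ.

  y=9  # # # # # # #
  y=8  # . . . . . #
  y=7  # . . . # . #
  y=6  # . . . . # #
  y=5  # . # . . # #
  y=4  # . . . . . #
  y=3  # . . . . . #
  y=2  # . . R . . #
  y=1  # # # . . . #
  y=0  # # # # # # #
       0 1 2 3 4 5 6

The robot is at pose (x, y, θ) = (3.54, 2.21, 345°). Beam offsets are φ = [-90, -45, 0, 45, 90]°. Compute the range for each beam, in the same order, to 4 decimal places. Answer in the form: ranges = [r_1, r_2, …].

beam 1: φ=-90°, α=255°
  d=(-0.2588,-0.9659)  start (3,2)  tX=2.0864 tY=0.2174  stride 1/|dx|=3.8637 1/|dy|=1.0353
    cross y-line → (3,1), t=0.2174
    cross y-line → (3,0), t=1.2527 (wall)
  → r_1 = 1.2527
beam 2: φ=-45°, α=300°
  d=(0.5000,-0.8660)  start (3,2)  tX=0.9200 tY=0.2425  stride 1/|dx|=2.0000 1/|dy|=1.1547
    cross y-line → (3,1), t=0.2425
    cross x-line → (4,1), t=0.9200
    cross y-line → (4,0), t=1.3972 (wall)
  → r_2 = 1.3972
beam 3: φ=0°, α=345°
  d=(0.9659,-0.2588)  start (3,2)  tX=0.4762 tY=0.8114  stride 1/|dx|=1.0353 1/|dy|=3.8637
    cross x-line → (4,2), t=0.4762
    cross y-line → (4,1), t=0.8114
    cross x-line → (5,1), t=1.5115
    cross x-line → (6,1), t=2.5468 (wall)
  → r_3 = 2.5468
beam 4: φ=45°, α=30°
  d=(0.8660,0.5000)  start (3,2)  tX=0.5312 tY=1.5800  stride 1/|dx|=1.1547 1/|dy|=2.0000
    cross x-line → (4,2), t=0.5312
    cross y-line → (4,3), t=1.5800
    cross x-line → (5,3), t=1.6859
    cross x-line → (6,3), t=2.8406 (wall)
  → r_4 = 2.8406
beam 5: φ=90°, α=75°
  d=(0.2588,0.9659)  start (3,2)  tX=1.7773 tY=0.8179  stride 1/|dx|=3.8637 1/|dy|=1.0353
    cross y-line → (3,3), t=0.8179
    cross x-line → (4,3), t=1.7773
    cross y-line → (4,4), t=1.8531
    cross y-line → (4,5), t=2.8884
    cross y-line → (4,6), t=3.9237
    cross y-line → (4,7), t=4.9590 (wall)
  → r_5 = 4.9590

ranges = [1.2527, 1.3972, 2.5468, 2.8406, 4.9590]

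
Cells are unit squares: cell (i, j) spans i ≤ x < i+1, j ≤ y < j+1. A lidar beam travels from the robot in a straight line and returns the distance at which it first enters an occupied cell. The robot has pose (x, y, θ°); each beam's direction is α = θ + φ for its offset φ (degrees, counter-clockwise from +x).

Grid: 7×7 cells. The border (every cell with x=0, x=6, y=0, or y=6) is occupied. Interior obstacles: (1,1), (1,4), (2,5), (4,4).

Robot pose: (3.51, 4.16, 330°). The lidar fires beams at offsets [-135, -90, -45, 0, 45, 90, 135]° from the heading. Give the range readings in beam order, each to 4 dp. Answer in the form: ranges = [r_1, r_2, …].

ranges = [2.5985, 3.0200, 3.2715, 2.8752, 0.5073, 2.1246, 1.9049]

beam 1: φ=-135°, α=195°
  dir = (cos 195°, sin 195°) = (-0.9659, -0.2588); from cell (3,4)
  next x-line at t=0.5280, next y-line at t=0.6182; Δt_x=1.0353, Δt_y=3.8637
    x: enter (2,4) at t=0.5280
    y: enter (2,3) at t=0.6182
    x: enter (1,3) at t=1.5633
    x: enter (0,3) at t=2.5985 ← occupied
  → r_1 = 2.5985
beam 2: φ=-90°, α=240°
  dir = (cos 240°, sin 240°) = (-0.5000, -0.8660); from cell (3,4)
  next x-line at t=1.0200, next y-line at t=0.1848; Δt_x=2.0000, Δt_y=1.1547
    y: enter (3,3) at t=0.1848
    x: enter (2,3) at t=1.0200
    y: enter (2,2) at t=1.3395
    y: enter (2,1) at t=2.4942
    x: enter (1,1) at t=3.0200 ← occupied
  → r_2 = 3.0200
beam 3: φ=-45°, α=285°
  dir = (cos 285°, sin 285°) = (0.2588, -0.9659); from cell (3,4)
  next x-line at t=1.8932, next y-line at t=0.1656; Δt_x=3.8637, Δt_y=1.0353
    y: enter (3,3) at t=0.1656
    y: enter (3,2) at t=1.2009
    x: enter (4,2) at t=1.8932
    y: enter (4,1) at t=2.2362
    y: enter (4,0) at t=3.2715 ← occupied
  → r_3 = 3.2715
beam 4: φ=0°, α=330°
  dir = (cos 330°, sin 330°) = (0.8660, -0.5000); from cell (3,4)
  next x-line at t=0.5658, next y-line at t=0.3200; Δt_x=1.1547, Δt_y=2.0000
    y: enter (3,3) at t=0.3200
    x: enter (4,3) at t=0.5658
    x: enter (5,3) at t=1.7205
    y: enter (5,2) at t=2.3200
    x: enter (6,2) at t=2.8752 ← occupied
  → r_4 = 2.8752
beam 5: φ=45°, α=15°
  dir = (cos 15°, sin 15°) = (0.9659, 0.2588); from cell (3,4)
  next x-line at t=0.5073, next y-line at t=3.2455; Δt_x=1.0353, Δt_y=3.8637
    x: enter (4,4) at t=0.5073 ← occupied
  → r_5 = 0.5073
beam 6: φ=90°, α=60°
  dir = (cos 60°, sin 60°) = (0.5000, 0.8660); from cell (3,4)
  next x-line at t=0.9800, next y-line at t=0.9699; Δt_x=2.0000, Δt_y=1.1547
    y: enter (3,5) at t=0.9699
    x: enter (4,5) at t=0.9800
    y: enter (4,6) at t=2.1246 ← occupied
  → r_6 = 2.1246
beam 7: φ=135°, α=105°
  dir = (cos 105°, sin 105°) = (-0.2588, 0.9659); from cell (3,4)
  next x-line at t=1.9705, next y-line at t=0.8696; Δt_x=3.8637, Δt_y=1.0353
    y: enter (3,5) at t=0.8696
    y: enter (3,6) at t=1.9049 ← occupied
  → r_7 = 1.9049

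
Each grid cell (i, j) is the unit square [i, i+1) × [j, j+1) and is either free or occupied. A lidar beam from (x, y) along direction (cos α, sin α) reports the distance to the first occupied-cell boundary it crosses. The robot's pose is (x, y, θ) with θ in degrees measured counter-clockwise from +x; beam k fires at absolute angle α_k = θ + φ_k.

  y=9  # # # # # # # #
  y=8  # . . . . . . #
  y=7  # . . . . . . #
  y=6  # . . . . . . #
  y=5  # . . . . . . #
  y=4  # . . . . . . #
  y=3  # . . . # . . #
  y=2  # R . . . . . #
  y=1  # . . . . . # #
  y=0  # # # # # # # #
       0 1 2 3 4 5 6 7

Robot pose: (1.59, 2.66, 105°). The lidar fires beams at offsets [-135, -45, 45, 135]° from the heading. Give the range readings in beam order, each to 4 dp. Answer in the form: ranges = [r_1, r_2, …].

ranges = [3.3200, 7.3208, 0.6813, 1.1800]

beam 1: φ=-135°, α=330°
  cosα=0.8660 sinα=-0.5000 | (1,2) | tMaxX 0.4734 tMaxY 1.3200 | tΔX 1.1547 tΔY 2.0000
    t=0.4734 [x] (2,2)
    t=1.3200 [y] (2,1)
    t=1.6281 [x] (3,1)
    t=2.7828 [x] (4,1)
    t=3.3200 [y] (4,0) — stop
  → r_1 = 3.3200
beam 2: φ=-45°, α=60°
  cosα=0.5000 sinα=0.8660 | (1,2) | tMaxX 0.8200 tMaxY 0.3926 | tΔX 2.0000 tΔY 1.1547
    t=0.3926 [y] (1,3)
    t=0.8200 [x] (2,3)
    t=1.5473 [y] (2,4)
    t=2.7020 [y] (2,5)
    t=2.8200 [x] (3,5)
    t=3.8567 [y] (3,6)
    t=4.8200 [x] (4,6)
    t=5.0114 [y] (4,7)
    t=6.1661 [y] (4,8)
    t=6.8200 [x] (5,8)
    t=7.3208 [y] (5,9) — stop
  → r_2 = 7.3208
beam 3: φ=45°, α=150°
  cosα=-0.8660 sinα=0.5000 | (1,2) | tMaxX 0.6813 tMaxY 0.6800 | tΔX 1.1547 tΔY 2.0000
    t=0.6800 [y] (1,3)
    t=0.6813 [x] (0,3) — stop
  → r_3 = 0.6813
beam 4: φ=135°, α=240°
  cosα=-0.5000 sinα=-0.8660 | (1,2) | tMaxX 1.1800 tMaxY 0.7621 | tΔX 2.0000 tΔY 1.1547
    t=0.7621 [y] (1,1)
    t=1.1800 [x] (0,1) — stop
  → r_4 = 1.1800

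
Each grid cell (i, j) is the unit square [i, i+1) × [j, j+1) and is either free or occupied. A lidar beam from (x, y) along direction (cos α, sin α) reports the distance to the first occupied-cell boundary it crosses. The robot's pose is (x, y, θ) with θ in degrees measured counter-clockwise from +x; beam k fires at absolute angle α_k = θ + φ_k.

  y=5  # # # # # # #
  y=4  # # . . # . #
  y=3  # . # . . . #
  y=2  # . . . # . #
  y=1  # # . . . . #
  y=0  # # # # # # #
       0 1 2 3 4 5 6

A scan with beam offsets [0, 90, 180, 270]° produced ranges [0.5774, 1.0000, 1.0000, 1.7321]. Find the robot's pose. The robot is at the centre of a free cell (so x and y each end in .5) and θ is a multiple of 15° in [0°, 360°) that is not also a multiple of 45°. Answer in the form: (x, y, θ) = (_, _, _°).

The pose lattice has 15·16 = 240 candidates. Test each by forward raycasting.
  (3.5, 2.5, 255°): beam 1 = 1.5529 ≠ 0.5774 ✗
  (4.5, 1.5, 75°): beam 1 = 0.5176 ≠ 0.5774 ✗
  (5.5, 2.5, 75°): beam 1 = 1.9319 ≠ 0.5774 ✗
  (5.5, 3.5, 285°): beam 1 = 1.9319 ≠ 0.5774 ✗
  …
  (3.5, 3.5, 210°): r_1=0.5774, r_2=1.0000, r_3=1.0000, r_4=1.7321 — all match ✓
Unique over the lattice → pose = (3.5, 3.5, 210°).

(x, y, θ) = (3.5, 3.5, 210°)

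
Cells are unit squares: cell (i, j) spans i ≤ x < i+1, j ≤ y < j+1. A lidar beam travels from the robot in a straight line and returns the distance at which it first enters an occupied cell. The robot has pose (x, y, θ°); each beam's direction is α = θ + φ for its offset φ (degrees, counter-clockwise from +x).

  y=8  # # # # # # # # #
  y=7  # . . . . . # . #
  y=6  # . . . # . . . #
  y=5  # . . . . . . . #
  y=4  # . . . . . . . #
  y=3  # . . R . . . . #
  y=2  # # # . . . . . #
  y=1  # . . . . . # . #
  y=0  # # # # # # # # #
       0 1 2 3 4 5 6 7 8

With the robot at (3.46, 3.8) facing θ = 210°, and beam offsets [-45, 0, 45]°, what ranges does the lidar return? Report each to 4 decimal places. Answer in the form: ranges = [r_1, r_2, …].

ranges = [2.5468, 1.6000, 1.7773]

beam 1: φ=-45°, α=165°
  cosα=-0.9659 sinα=0.2588 | (3,3) | tMaxX 0.4762 tMaxY 0.7727 | tΔX 1.0353 tΔY 3.8637
    t=0.4762 [x] (2,3)
    t=0.7727 [y] (2,4)
    t=1.5115 [x] (1,4)
    t=2.5468 [x] (0,4) — stop
  → r_1 = 2.5468
beam 2: φ=0°, α=210°
  cosα=-0.8660 sinα=-0.5000 | (3,3) | tMaxX 0.5312 tMaxY 1.6000 | tΔX 1.1547 tΔY 2.0000
    t=0.5312 [x] (2,3)
    t=1.6000 [y] (2,2) — stop
  → r_2 = 1.6000
beam 3: φ=45°, α=255°
  cosα=-0.2588 sinα=-0.9659 | (3,3) | tMaxX 1.7773 tMaxY 0.8282 | tΔX 3.8637 tΔY 1.0353
    t=0.8282 [y] (3,2)
    t=1.7773 [x] (2,2) — stop
  → r_3 = 1.7773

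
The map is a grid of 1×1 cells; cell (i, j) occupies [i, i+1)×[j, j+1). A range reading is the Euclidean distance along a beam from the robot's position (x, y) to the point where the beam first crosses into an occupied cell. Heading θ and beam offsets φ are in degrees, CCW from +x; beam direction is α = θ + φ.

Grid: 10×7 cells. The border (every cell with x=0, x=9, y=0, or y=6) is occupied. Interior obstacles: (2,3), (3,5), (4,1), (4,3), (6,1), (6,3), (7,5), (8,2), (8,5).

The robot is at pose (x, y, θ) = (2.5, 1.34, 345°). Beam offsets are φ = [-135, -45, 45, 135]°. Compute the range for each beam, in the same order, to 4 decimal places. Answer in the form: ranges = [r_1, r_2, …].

ranges = [0.6800, 0.3926, 4.0415, 3.0000]

beam 1: φ=-135°, α=210°
  direction (-0.8660, -0.5000); cell (2,1); t to first gridline: x 0.5774, y 0.6800 (then +1.1547 / +2.0000)
    (1,1) via x @ 0.5774
    (1,0) via y @ 0.6800  # hit
  → r_1 = 0.6800
beam 2: φ=-45°, α=300°
  direction (0.5000, -0.8660); cell (2,1); t to first gridline: x 1.0000, y 0.3926 (then +2.0000 / +1.1547)
    (2,0) via y @ 0.3926  # hit
  → r_2 = 0.3926
beam 3: φ=45°, α=30°
  direction (0.8660, 0.5000); cell (2,1); t to first gridline: x 0.5774, y 1.3200 (then +1.1547 / +2.0000)
    (3,1) via x @ 0.5774
    (3,2) via y @ 1.3200
    (4,2) via x @ 1.7321
    (5,2) via x @ 2.8868
    (5,3) via y @ 3.3200
    (6,3) via x @ 4.0415  # hit
  → r_3 = 4.0415
beam 4: φ=135°, α=120°
  direction (-0.5000, 0.8660); cell (2,1); t to first gridline: x 1.0000, y 0.7621 (then +2.0000 / +1.1547)
    (2,2) via y @ 0.7621
    (1,2) via x @ 1.0000
    (1,3) via y @ 1.9168
    (0,3) via x @ 3.0000  # hit
  → r_4 = 3.0000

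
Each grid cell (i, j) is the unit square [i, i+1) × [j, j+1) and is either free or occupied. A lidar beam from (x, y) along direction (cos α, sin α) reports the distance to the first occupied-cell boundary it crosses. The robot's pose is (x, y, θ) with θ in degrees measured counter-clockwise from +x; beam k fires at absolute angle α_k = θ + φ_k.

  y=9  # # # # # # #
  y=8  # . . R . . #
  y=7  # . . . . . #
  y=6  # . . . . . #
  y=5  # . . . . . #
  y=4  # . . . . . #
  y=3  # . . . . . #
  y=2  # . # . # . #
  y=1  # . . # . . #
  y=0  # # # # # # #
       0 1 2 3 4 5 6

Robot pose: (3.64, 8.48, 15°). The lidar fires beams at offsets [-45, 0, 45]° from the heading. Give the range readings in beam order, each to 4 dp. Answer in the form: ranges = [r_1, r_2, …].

beam 1: φ=-45°, α=330°
  dir = (cos 330°, sin 330°) = (0.8660, -0.5000); from cell (3,8)
  next x-line at t=0.4157, next y-line at t=0.9600; Δt_x=1.1547, Δt_y=2.0000
    x: enter (4,8) at t=0.4157
    y: enter (4,7) at t=0.9600
    x: enter (5,7) at t=1.5704
    x: enter (6,7) at t=2.7251 ← occupied
  → r_1 = 2.7251
beam 2: φ=0°, α=15°
  dir = (cos 15°, sin 15°) = (0.9659, 0.2588); from cell (3,8)
  next x-line at t=0.3727, next y-line at t=2.0091; Δt_x=1.0353, Δt_y=3.8637
    x: enter (4,8) at t=0.3727
    x: enter (5,8) at t=1.4080
    y: enter (5,9) at t=2.0091 ← occupied
  → r_2 = 2.0091
beam 3: φ=45°, α=60°
  dir = (cos 60°, sin 60°) = (0.5000, 0.8660); from cell (3,8)
  next x-line at t=0.7200, next y-line at t=0.6004; Δt_x=2.0000, Δt_y=1.1547
    y: enter (3,9) at t=0.6004 ← occupied
  → r_3 = 0.6004

ranges = [2.7251, 2.0091, 0.6004]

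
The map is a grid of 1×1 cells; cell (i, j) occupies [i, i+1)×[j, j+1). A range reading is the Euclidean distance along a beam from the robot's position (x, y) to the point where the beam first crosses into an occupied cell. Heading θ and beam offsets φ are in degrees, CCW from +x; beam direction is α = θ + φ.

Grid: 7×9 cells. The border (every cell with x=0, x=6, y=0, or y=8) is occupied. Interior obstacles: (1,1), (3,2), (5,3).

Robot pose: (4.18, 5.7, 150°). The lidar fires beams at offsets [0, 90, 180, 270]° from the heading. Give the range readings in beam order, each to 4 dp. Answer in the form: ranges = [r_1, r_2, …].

beam 1: φ=0°, α=150°
  direction (-0.8660, 0.5000); cell (4,5); t to first gridline: x 0.2078, y 0.6000 (then +1.1547 / +2.0000)
    (3,5) via x @ 0.2078
    (3,6) via y @ 0.6000
    (2,6) via x @ 1.3625
    (1,6) via x @ 2.5172
    (1,7) via y @ 2.6000
    (0,7) via x @ 3.6719  # hit
  → r_1 = 3.6719
beam 2: φ=90°, α=240°
  direction (-0.5000, -0.8660); cell (4,5); t to first gridline: x 0.3600, y 0.8083 (then +2.0000 / +1.1547)
    (3,5) via x @ 0.3600
    (3,4) via y @ 0.8083
    (3,3) via y @ 1.9630
    (2,3) via x @ 2.3600
    (2,2) via y @ 3.1177
    (2,1) via y @ 4.2724
    (1,1) via x @ 4.3600  # hit
  → r_2 = 4.3600
beam 3: φ=180°, α=330°
  direction (0.8660, -0.5000); cell (4,5); t to first gridline: x 0.9469, y 1.4000 (then +1.1547 / +2.0000)
    (5,5) via x @ 0.9469
    (5,4) via y @ 1.4000
    (6,4) via x @ 2.1016  # hit
  → r_3 = 2.1016
beam 4: φ=270°, α=60°
  direction (0.5000, 0.8660); cell (4,5); t to first gridline: x 1.6400, y 0.3464 (then +2.0000 / +1.1547)
    (4,6) via y @ 0.3464
    (4,7) via y @ 1.5011
    (5,7) via x @ 1.6400
    (5,8) via y @ 2.6558  # hit
  → r_4 = 2.6558

ranges = [3.6719, 4.3600, 2.1016, 2.6558]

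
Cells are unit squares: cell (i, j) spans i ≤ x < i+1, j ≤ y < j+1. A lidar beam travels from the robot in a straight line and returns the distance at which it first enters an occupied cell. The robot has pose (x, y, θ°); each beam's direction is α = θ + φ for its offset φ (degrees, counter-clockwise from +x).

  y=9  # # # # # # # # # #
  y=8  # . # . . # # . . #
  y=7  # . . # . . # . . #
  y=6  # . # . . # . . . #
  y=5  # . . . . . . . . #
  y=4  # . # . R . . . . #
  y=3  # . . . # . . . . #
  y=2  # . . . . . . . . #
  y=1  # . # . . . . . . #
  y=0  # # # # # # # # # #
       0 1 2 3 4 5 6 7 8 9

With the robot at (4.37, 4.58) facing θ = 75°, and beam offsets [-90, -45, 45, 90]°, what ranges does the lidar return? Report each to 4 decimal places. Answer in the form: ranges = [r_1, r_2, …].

ranges = [4.7933, 5.3463, 2.7400, 1.4183]

beam 1: φ=-90°, α=345°
  dir = (cos 345°, sin 345°) = (0.9659, -0.2588); from cell (4,4)
  next x-line at t=0.6522, next y-line at t=2.2409; Δt_x=1.0353, Δt_y=3.8637
    x: enter (5,4) at t=0.6522
    x: enter (6,4) at t=1.6875
    y: enter (6,3) at t=2.2409
    x: enter (7,3) at t=2.7228
    x: enter (8,3) at t=3.7581
    x: enter (9,3) at t=4.7933 ← occupied
  → r_1 = 4.7933
beam 2: φ=-45°, α=30°
  dir = (cos 30°, sin 30°) = (0.8660, 0.5000); from cell (4,4)
  next x-line at t=0.7275, next y-line at t=0.8400; Δt_x=1.1547, Δt_y=2.0000
    x: enter (5,4) at t=0.7275
    y: enter (5,5) at t=0.8400
    x: enter (6,5) at t=1.8822
    y: enter (6,6) at t=2.8400
    x: enter (7,6) at t=3.0369
    x: enter (8,6) at t=4.1916
    y: enter (8,7) at t=4.8400
    x: enter (9,7) at t=5.3463 ← occupied
  → r_2 = 5.3463
beam 3: φ=45°, α=120°
  dir = (cos 120°, sin 120°) = (-0.5000, 0.8660); from cell (4,4)
  next x-line at t=0.7400, next y-line at t=0.4850; Δt_x=2.0000, Δt_y=1.1547
    y: enter (4,5) at t=0.4850
    x: enter (3,5) at t=0.7400
    y: enter (3,6) at t=1.6397
    x: enter (2,6) at t=2.7400 ← occupied
  → r_3 = 2.7400
beam 4: φ=90°, α=165°
  dir = (cos 165°, sin 165°) = (-0.9659, 0.2588); from cell (4,4)
  next x-line at t=0.3831, next y-line at t=1.6228; Δt_x=1.0353, Δt_y=3.8637
    x: enter (3,4) at t=0.3831
    x: enter (2,4) at t=1.4183 ← occupied
  → r_4 = 1.4183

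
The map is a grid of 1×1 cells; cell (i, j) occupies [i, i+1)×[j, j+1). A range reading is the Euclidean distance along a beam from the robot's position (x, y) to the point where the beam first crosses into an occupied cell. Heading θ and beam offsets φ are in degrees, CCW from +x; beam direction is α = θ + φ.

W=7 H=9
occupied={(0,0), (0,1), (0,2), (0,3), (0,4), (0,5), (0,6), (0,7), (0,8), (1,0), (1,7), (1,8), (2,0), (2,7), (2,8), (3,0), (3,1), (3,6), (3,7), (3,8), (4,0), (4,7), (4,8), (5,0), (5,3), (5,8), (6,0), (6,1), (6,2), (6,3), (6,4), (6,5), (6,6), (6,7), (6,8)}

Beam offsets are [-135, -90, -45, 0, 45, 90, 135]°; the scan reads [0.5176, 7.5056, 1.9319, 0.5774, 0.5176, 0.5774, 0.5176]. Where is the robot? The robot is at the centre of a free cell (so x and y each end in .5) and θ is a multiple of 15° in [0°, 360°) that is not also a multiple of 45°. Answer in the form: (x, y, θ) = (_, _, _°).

(x, y, θ) = (5.5, 7.5, 330°)

Enumerate (i+0.5, j+0.5, θ) over the 28 free cells and 16 admissible headings. For each, cast all 7 beams and compare to the given ranges.
  (2.5, 1.5, 255°): beam 1 = 3.0000 ≠ 0.5176 ✗
  (1.5, 2.5, 15°): beam 1 = 1.0000 ≠ 0.5176 ✗
  (1.5, 4.5, 150°): beam 1 = 4.6587 ≠ 0.5176 ✗
  (4.5, 5.5, 30°): beam 1 = 3.6235 ≠ 0.5176 ✗
  (2.5, 3.5, 345°): beam 1 = 1.7321 ≠ 0.5176 ✗
  …
  (5.5, 7.5, 330°): r_1=0.5176, r_2=7.5056, r_3=1.9319, r_4=0.5774, r_5=0.5176, r_6=0.5774, r_7=0.5176 — all match ✓
Unique over the lattice → pose = (5.5, 7.5, 330°).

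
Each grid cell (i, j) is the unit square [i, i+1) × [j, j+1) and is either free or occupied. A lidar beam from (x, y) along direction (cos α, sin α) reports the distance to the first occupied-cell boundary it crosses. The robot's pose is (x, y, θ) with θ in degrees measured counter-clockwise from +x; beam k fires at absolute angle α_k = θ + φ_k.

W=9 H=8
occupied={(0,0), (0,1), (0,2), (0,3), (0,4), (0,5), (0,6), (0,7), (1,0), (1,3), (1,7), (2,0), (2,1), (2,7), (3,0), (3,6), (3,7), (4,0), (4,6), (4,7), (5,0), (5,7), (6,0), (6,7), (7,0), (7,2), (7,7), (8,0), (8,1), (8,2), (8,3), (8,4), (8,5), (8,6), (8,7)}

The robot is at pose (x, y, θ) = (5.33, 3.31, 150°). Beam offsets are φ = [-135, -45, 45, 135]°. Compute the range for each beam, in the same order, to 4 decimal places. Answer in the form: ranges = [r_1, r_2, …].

ranges = [2.7642, 2.7849, 4.4827, 2.3915]

beam 1: φ=-135°, α=15°
  d=(0.9659,0.2588)  start (5,3)  tX=0.6936 tY=2.6660  stride 1/|dx|=1.0353 1/|dy|=3.8637
    cross x-line → (6,3), t=0.6936
    cross x-line → (7,3), t=1.7289
    cross y-line → (7,4), t=2.6660
    cross x-line → (8,4), t=2.7642 (wall)
  → r_1 = 2.7642
beam 2: φ=-45°, α=105°
  d=(-0.2588,0.9659)  start (5,3)  tX=1.2750 tY=0.7143  stride 1/|dx|=3.8637 1/|dy|=1.0353
    cross y-line → (5,4), t=0.7143
    cross x-line → (4,4), t=1.2750
    cross y-line → (4,5), t=1.7496
    cross y-line → (4,6), t=2.7849 (wall)
  → r_2 = 2.7849
beam 3: φ=45°, α=195°
  d=(-0.9659,-0.2588)  start (5,3)  tX=0.3416 tY=1.1977  stride 1/|dx|=1.0353 1/|dy|=3.8637
    cross x-line → (4,3), t=0.3416
    cross y-line → (4,2), t=1.1977
    cross x-line → (3,2), t=1.3769
    cross x-line → (2,2), t=2.4122
    cross x-line → (1,2), t=3.4475
    cross x-line → (0,2), t=4.4827 (wall)
  → r_3 = 4.4827
beam 4: φ=135°, α=285°
  d=(0.2588,-0.9659)  start (5,3)  tX=2.5887 tY=0.3209  stride 1/|dx|=3.8637 1/|dy|=1.0353
    cross y-line → (5,2), t=0.3209
    cross y-line → (5,1), t=1.3562
    cross y-line → (5,0), t=2.3915 (wall)
  → r_4 = 2.3915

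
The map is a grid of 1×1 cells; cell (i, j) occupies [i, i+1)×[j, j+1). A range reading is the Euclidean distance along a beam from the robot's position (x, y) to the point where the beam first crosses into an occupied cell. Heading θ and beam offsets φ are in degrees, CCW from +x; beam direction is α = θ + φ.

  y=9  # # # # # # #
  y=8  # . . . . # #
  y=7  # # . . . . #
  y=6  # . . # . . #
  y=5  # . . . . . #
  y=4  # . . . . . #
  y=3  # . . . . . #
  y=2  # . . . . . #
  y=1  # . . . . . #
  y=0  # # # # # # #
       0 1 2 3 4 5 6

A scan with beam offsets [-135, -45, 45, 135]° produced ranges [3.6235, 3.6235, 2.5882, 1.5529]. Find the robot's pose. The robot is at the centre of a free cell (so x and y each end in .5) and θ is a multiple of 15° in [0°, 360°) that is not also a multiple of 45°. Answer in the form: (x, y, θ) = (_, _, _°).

(x, y, θ) = (2.5, 4.5, 60°)

The pose lattice has 37·16 = 592 candidates. Test each by forward raycasting.
  (5.5, 6.5, 105°): beam 1 = 0.5774 ≠ 3.6235 ✗
  (1.5, 5.5, 285°): beam 1 = 0.5774 ≠ 3.6235 ✗
  (2.5, 6.5, 165°): beam 1 = 0.5774 ≠ 3.6235 ✗
  …
  (2.5, 4.5, 60°): r_1=3.6235, r_2=3.6235, r_3=2.5882, r_4=1.5529 — all match ✓
Only this pose fits every beam.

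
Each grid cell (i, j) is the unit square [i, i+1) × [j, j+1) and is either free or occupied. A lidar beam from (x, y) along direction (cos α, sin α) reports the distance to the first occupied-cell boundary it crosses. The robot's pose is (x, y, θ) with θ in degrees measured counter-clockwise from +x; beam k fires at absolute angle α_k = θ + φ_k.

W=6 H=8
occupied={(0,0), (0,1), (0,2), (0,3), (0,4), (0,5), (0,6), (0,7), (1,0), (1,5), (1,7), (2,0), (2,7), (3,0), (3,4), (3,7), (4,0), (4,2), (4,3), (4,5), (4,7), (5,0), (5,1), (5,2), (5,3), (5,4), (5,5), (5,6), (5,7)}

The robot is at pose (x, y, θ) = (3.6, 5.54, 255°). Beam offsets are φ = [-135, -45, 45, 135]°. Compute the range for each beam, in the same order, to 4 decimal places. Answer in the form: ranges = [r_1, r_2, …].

ranges = [1.6859, 3.0022, 0.6235, 0.4619]

beam 1: φ=-135°, α=120°
  d=(-0.5000,0.8660)  start (3,5)  tX=1.2000 tY=0.5312  stride 1/|dx|=2.0000 1/|dy|=1.1547
    cross y-line → (3,6), t=0.5312
    cross x-line → (2,6), t=1.2000
    cross y-line → (2,7), t=1.6859 (wall)
  → r_1 = 1.6859
beam 2: φ=-45°, α=210°
  d=(-0.8660,-0.5000)  start (3,5)  tX=0.6928 tY=1.0800  stride 1/|dx|=1.1547 1/|dy|=2.0000
    cross x-line → (2,5), t=0.6928
    cross y-line → (2,4), t=1.0800
    cross x-line → (1,4), t=1.8475
    cross x-line → (0,4), t=3.0022 (wall)
  → r_2 = 3.0022
beam 3: φ=45°, α=300°
  d=(0.5000,-0.8660)  start (3,5)  tX=0.8000 tY=0.6235  stride 1/|dx|=2.0000 1/|dy|=1.1547
    cross y-line → (3,4), t=0.6235 (wall)
  → r_3 = 0.6235
beam 4: φ=135°, α=30°
  d=(0.8660,0.5000)  start (3,5)  tX=0.4619 tY=0.9200  stride 1/|dx|=1.1547 1/|dy|=2.0000
    cross x-line → (4,5), t=0.4619 (wall)
  → r_4 = 0.4619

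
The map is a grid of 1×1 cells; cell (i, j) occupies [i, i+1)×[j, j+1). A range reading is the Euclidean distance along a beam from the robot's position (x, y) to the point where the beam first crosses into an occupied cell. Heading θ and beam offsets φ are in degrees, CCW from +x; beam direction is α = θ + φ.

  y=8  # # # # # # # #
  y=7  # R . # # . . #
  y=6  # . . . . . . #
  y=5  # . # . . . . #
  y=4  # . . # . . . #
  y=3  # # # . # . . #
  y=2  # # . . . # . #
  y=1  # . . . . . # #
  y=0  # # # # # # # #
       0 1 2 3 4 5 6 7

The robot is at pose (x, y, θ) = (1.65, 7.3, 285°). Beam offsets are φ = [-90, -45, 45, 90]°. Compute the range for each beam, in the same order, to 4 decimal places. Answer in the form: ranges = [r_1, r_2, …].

ranges = [0.6729, 1.3000, 6.1776, 1.3976]

beam 1: φ=-90°, α=195°
  cosα=-0.9659 sinα=-0.2588 | (1,7) | tMaxX 0.6729 tMaxY 1.1591 | tΔX 1.0353 tΔY 3.8637
    t=0.6729 [x] (0,7) — stop
  → r_1 = 0.6729
beam 2: φ=-45°, α=240°
  cosα=-0.5000 sinα=-0.8660 | (1,7) | tMaxX 1.3000 tMaxY 0.3464 | tΔX 2.0000 tΔY 1.1547
    t=0.3464 [y] (1,6)
    t=1.3000 [x] (0,6) — stop
  → r_2 = 1.3000
beam 3: φ=45°, α=330°
  cosα=0.8660 sinα=-0.5000 | (1,7) | tMaxX 0.4041 tMaxY 0.6000 | tΔX 1.1547 tΔY 2.0000
    t=0.4041 [x] (2,7)
    t=0.6000 [y] (2,6)
    t=1.5588 [x] (3,6)
    t=2.6000 [y] (3,5)
    t=2.7135 [x] (4,5)
    t=3.8682 [x] (5,5)
    t=4.6000 [y] (5,4)
    t=5.0229 [x] (6,4)
    t=6.1776 [x] (7,4) — stop
  → r_3 = 6.1776
beam 4: φ=90°, α=15°
  cosα=0.9659 sinα=0.2588 | (1,7) | tMaxX 0.3623 tMaxY 2.7046 | tΔX 1.0353 tΔY 3.8637
    t=0.3623 [x] (2,7)
    t=1.3976 [x] (3,7) — stop
  → r_4 = 1.3976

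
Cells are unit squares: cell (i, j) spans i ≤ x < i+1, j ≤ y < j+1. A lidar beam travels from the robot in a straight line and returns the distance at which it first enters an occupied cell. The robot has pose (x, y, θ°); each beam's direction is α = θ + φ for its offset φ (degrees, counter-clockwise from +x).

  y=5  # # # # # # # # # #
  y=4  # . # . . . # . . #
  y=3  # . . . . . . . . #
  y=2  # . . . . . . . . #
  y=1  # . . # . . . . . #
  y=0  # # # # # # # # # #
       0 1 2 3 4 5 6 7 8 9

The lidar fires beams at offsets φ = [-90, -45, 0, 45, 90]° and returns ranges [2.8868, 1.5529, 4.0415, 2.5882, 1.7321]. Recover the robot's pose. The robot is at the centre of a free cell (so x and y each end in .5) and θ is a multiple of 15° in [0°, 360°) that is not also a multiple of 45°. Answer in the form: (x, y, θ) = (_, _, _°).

(x, y, θ) = (6.5, 2.5, 150°)

Candidates: 29 free-cell centres × 16 headings = 464 poses. Raycast each; keep the one whose scan matches to 4 dp.
  (4.5, 4.5, 240°): beam 1 = 1.0000 ≠ 2.8868 ✗
  (8.5, 1.5, 105°): beam 1 = 0.5176 ≠ 2.8868 ✗
  (6.5, 3.5, 210°): beam 1 = 0.5774 ≠ 2.8868 ✗
  (7.5, 1.5, 345°): beam 1 = 0.5176 ≠ 2.8868 ✗
  …
  (6.5, 2.5, 150°): r_1=2.8868, r_2=1.5529, r_3=4.0415, r_4=2.5882, r_5=1.7321 — all match ✓
Unique over the lattice → pose = (6.5, 2.5, 150°).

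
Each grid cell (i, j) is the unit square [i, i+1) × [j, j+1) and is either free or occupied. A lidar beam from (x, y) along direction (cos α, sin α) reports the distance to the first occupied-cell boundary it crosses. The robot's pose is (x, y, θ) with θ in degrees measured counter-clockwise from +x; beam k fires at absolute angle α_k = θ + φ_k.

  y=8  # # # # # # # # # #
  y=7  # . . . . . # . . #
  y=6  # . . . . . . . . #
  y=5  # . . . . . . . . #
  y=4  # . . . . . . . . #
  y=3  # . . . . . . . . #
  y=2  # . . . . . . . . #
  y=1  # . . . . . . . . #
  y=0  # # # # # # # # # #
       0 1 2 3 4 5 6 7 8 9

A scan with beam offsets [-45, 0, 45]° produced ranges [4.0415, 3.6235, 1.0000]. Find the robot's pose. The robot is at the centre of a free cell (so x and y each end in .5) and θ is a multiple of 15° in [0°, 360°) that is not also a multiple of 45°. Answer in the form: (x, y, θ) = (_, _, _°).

(x, y, θ) = (5.5, 6.5, 15°)

Enumerate (i+0.5, j+0.5, θ) over the 55 free cells and 16 admissible headings. For each, cast all 3 beams and compare to the given ranges.
  (1.5, 3.5, 330°): beam 1 = 2.5882 ≠ 4.0415 ✗
  (1.5, 6.5, 330°): beam 1 = 5.6940 ≠ 4.0415 ✗
  (5.5, 2.5, 165°): beam 1 = 6.3509 ≠ 4.0415 ✗
  …
  (5.5, 6.5, 15°): r_1=4.0415, r_2=3.6235, r_3=1.0000 — all match ✓
Unique over the lattice → pose = (5.5, 6.5, 15°).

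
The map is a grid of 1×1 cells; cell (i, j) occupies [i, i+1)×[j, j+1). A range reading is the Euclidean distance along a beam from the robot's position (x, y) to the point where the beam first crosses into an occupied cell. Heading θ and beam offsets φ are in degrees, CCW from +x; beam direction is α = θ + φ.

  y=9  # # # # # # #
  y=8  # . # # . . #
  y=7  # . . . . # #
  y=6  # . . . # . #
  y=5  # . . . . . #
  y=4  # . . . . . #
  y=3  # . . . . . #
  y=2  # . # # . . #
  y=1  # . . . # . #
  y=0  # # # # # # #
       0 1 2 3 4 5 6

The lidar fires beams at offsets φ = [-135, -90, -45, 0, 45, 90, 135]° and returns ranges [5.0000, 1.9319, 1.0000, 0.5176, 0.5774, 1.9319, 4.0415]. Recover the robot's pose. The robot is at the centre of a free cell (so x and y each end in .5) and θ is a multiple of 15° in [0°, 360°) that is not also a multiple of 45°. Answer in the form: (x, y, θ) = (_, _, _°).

Candidates: 33 free-cell centres × 16 headings = 528 poses. Raycast each; keep the one whose scan matches to 4 dp.
  (4.5, 8.5, 15°): beam 1 = 7.0000 ≠ 5.0000 ✗
  (1.5, 8.5, 30°): beam 1 = 1.9319 ≠ 5.0000 ✗
  (4.5, 4.5, 75°): beam 1 = 3.0000 ≠ 5.0000 ✗
  …
  (1.5, 6.5, 165°): r_1=5.0000, r_2=1.9319, r_3=1.0000, r_4=0.5176, r_5=0.5774, r_6=1.9319, r_7=4.0415 — all match ✓
No second candidate reproduces the full scan.

(x, y, θ) = (1.5, 6.5, 165°)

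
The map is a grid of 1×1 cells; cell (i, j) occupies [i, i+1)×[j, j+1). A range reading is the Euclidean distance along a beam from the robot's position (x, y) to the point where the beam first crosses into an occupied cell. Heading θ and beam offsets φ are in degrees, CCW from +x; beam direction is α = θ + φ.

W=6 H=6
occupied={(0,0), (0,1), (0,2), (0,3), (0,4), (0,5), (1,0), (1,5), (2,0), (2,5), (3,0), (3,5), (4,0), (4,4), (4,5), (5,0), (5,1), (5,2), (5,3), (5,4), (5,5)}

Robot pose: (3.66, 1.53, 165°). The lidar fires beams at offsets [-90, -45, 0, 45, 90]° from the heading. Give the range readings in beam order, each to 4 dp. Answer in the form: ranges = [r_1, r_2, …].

ranges = [2.5571, 4.0068, 2.7538, 1.0600, 0.5487]

beam 1: φ=-90°, α=75°
  direction (0.2588, 0.9659); cell (3,1); t to first gridline: x 1.3137, y 0.4866 (then +3.8637 / +1.0353)
    (3,2) via y @ 0.4866
    (4,2) via x @ 1.3137
    (4,3) via y @ 1.5219
    (4,4) via y @ 2.5571  # hit
  → r_1 = 2.5571
beam 2: φ=-45°, α=120°
  direction (-0.5000, 0.8660); cell (3,1); t to first gridline: x 1.3200, y 0.5427 (then +2.0000 / +1.1547)
    (3,2) via y @ 0.5427
    (2,2) via x @ 1.3200
    (2,3) via y @ 1.6974
    (2,4) via y @ 2.8521
    (1,4) via x @ 3.3200
    (1,5) via y @ 4.0068  # hit
  → r_2 = 4.0068
beam 3: φ=0°, α=165°
  direction (-0.9659, 0.2588); cell (3,1); t to first gridline: x 0.6833, y 1.8159 (then +1.0353 / +3.8637)
    (2,1) via x @ 0.6833
    (1,1) via x @ 1.7186
    (1,2) via y @ 1.8159
    (0,2) via x @ 2.7538  # hit
  → r_3 = 2.7538
beam 4: φ=45°, α=210°
  direction (-0.8660, -0.5000); cell (3,1); t to first gridline: x 0.7621, y 1.0600 (then +1.1547 / +2.0000)
    (2,1) via x @ 0.7621
    (2,0) via y @ 1.0600  # hit
  → r_4 = 1.0600
beam 5: φ=90°, α=255°
  direction (-0.2588, -0.9659); cell (3,1); t to first gridline: x 2.5500, y 0.5487 (then +3.8637 / +1.0353)
    (3,0) via y @ 0.5487  # hit
  → r_5 = 0.5487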